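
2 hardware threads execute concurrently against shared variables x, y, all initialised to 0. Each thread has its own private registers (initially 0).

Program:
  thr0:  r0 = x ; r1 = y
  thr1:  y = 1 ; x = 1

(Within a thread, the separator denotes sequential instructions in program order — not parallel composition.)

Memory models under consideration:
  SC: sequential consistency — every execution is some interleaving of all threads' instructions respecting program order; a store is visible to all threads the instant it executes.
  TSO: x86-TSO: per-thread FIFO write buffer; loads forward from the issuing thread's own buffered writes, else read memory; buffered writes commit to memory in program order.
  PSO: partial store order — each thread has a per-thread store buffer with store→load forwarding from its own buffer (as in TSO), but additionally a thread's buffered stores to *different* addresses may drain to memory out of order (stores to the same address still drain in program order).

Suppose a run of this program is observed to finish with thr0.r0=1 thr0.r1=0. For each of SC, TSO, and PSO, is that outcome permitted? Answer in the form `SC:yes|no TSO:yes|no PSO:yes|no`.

SC:no TSO:no PSO:yes

outcome vector order: (thr0.r0,thr0.r1)
SC (3): <0 0>; <0 1>; <1 1>
TSO (3): <0 0>; <0 1>; <1 1>
PSO (4): <0 0>; <0 1>; <1 0>; <1 1>
target <1 0> ∈ {PSO}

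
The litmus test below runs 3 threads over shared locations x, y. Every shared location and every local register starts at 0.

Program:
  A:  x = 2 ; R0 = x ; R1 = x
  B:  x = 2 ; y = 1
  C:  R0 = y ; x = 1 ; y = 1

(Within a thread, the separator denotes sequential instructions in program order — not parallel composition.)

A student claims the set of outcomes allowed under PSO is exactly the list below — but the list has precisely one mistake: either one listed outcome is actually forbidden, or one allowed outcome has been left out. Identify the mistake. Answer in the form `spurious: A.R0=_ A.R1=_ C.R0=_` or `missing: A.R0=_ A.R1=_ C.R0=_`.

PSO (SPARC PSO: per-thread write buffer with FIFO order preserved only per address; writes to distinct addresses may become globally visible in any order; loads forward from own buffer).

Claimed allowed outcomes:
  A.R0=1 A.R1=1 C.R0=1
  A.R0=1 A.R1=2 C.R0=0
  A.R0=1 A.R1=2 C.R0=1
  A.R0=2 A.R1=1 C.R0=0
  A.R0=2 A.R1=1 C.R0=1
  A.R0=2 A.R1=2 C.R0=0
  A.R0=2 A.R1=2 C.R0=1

outcome vector order: (A.R0,A.R1,C.R0)
PSO (8): <1 1 0>; <1 1 1>; <1 2 0>; <1 2 1>; <2 1 0>; <2 1 1>; <2 2 0>; <2 2 1>
PSO∖claimed = {<1 1 0>}

missing: A.R0=1 A.R1=1 C.R0=0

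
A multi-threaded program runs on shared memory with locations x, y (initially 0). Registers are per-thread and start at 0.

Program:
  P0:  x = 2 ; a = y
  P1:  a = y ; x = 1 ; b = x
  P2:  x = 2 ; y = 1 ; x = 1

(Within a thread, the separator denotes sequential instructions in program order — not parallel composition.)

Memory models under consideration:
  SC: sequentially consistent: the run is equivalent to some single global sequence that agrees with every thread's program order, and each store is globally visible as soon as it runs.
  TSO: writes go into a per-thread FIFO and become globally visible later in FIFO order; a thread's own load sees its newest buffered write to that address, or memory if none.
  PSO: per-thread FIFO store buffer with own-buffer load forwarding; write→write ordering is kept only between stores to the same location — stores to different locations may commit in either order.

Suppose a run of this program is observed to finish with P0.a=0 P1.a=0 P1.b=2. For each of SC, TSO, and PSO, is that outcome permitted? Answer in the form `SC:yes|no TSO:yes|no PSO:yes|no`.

outcome vector order: (P0.a,P1.a,P1.b)
SC: 7 outcomes — {0/0/1 0/0/2 0/1/1 1/0/1 1/0/2 1/1/1 1/1/2}
TSO: 8 outcomes — {0/0/1 0/0/2 0/1/1 0/1/2 1/0/1 1/0/2 1/1/1 1/1/2}
PSO: 8 outcomes — {0/0/1 0/0/2 0/1/1 0/1/2 1/0/1 1/0/2 1/1/1 1/1/2}
target 0/0/2 ∈ {SC,TSO,PSO}

SC:yes TSO:yes PSO:yes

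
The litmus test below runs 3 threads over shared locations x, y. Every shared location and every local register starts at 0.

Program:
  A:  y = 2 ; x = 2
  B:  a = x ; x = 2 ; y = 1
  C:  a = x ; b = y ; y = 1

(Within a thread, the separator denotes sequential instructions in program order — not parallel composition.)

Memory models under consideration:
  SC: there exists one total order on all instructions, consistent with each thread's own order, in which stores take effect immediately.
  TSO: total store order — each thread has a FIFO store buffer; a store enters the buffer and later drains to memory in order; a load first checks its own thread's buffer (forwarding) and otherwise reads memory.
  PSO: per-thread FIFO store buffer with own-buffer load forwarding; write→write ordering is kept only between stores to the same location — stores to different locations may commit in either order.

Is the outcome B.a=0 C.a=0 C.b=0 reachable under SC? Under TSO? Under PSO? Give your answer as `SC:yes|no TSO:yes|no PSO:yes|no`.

SC:yes TSO:yes PSO:yes

outcome vector order: (B.a,C.a,C.b)
[SC] allowed = {000, 001, 002, 020, 021, 022, 200, 201, 202, 221, 222}
[TSO] allowed = {000, 001, 002, 020, 021, 022, 200, 201, 202, 221, 222}
[PSO] allowed = {000, 001, 002, 020, 021, 022, 200, 201, 202, 220, 221, 222}
target 000 ∈ {SC,TSO,PSO}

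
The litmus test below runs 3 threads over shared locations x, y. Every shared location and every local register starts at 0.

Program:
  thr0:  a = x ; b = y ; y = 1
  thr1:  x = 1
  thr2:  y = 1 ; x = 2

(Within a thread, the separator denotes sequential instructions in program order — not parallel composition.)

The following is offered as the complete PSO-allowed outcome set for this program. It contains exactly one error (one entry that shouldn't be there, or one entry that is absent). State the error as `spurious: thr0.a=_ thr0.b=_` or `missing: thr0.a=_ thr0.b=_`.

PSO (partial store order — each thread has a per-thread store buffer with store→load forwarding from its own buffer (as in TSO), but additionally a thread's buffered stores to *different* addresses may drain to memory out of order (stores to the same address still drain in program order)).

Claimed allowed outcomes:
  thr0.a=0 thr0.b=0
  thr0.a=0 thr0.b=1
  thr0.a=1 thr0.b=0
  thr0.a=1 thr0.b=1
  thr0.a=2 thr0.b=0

missing: thr0.a=2 thr0.b=1

outcome vector order: (thr0.a,thr0.b)
PSO: 6 outcomes — {<0 0> <0 1> <1 0> <1 1> <2 0> <2 1>}
PSO∖claimed = {<2 1>}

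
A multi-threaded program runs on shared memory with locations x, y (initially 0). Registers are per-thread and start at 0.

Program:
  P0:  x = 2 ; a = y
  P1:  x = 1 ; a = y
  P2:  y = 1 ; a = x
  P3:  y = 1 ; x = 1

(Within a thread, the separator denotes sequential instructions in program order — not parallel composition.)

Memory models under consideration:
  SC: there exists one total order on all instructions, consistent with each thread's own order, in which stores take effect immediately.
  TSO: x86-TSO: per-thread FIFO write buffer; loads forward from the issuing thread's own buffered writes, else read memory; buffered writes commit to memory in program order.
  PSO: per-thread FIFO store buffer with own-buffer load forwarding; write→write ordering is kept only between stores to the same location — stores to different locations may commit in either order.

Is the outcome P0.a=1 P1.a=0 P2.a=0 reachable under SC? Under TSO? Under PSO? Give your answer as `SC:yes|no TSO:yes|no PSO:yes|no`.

outcome vector order: (P0.a,P1.a,P2.a)
SC: 9 outcomes — {0/0/1, 0/0/2, 0/1/1, 0/1/2, 1/0/1, 1/0/2, 1/1/0, 1/1/1, 1/1/2}
TSO: 12 outcomes — {0/0/0, 0/0/1, 0/0/2, 0/1/0, 0/1/1, 0/1/2, 1/0/0, 1/0/1, 1/0/2, 1/1/0, 1/1/1, 1/1/2}
PSO: 12 outcomes — {0/0/0, 0/0/1, 0/0/2, 0/1/0, 0/1/1, 0/1/2, 1/0/0, 1/0/1, 1/0/2, 1/1/0, 1/1/1, 1/1/2}
target 1/0/0 ∈ {TSO,PSO}

SC:no TSO:yes PSO:yes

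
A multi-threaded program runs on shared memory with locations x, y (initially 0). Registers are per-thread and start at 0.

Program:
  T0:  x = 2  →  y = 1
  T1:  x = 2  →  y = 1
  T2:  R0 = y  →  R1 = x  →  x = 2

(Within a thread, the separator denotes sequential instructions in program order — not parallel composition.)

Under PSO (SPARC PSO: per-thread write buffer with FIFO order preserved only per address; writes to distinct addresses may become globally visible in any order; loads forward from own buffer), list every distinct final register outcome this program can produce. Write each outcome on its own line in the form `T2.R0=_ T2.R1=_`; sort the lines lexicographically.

outcome vector order: (T2.R0,T2.R1)
|PSO outcomes| = 4

T2.R0=0 T2.R1=0
T2.R0=0 T2.R1=2
T2.R0=1 T2.R1=0
T2.R0=1 T2.R1=2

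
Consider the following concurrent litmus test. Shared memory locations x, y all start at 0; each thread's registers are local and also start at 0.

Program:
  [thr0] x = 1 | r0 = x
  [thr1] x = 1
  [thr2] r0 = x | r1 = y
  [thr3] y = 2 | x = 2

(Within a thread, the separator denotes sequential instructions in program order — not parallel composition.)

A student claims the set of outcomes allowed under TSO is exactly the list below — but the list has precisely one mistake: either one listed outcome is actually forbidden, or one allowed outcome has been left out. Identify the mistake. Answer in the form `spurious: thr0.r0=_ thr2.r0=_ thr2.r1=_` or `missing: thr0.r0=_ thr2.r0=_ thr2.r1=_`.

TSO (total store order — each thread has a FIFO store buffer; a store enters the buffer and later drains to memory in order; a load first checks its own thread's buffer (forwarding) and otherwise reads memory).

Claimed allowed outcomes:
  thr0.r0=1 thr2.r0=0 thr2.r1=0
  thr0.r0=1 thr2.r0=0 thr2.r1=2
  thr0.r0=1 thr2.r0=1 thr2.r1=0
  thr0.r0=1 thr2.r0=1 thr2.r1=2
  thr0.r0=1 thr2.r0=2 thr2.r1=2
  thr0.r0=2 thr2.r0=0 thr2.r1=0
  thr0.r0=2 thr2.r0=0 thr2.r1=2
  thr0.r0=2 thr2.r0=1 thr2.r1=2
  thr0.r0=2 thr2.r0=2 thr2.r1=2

missing: thr0.r0=2 thr2.r0=1 thr2.r1=0

outcome vector order: (thr0.r0,thr2.r0,thr2.r1)
TSO (10): 1/0/0, 1/0/2, 1/1/0, 1/1/2, 1/2/2, 2/0/0, 2/0/2, 2/1/0, 2/1/2, 2/2/2
TSO∖claimed = {2/1/0}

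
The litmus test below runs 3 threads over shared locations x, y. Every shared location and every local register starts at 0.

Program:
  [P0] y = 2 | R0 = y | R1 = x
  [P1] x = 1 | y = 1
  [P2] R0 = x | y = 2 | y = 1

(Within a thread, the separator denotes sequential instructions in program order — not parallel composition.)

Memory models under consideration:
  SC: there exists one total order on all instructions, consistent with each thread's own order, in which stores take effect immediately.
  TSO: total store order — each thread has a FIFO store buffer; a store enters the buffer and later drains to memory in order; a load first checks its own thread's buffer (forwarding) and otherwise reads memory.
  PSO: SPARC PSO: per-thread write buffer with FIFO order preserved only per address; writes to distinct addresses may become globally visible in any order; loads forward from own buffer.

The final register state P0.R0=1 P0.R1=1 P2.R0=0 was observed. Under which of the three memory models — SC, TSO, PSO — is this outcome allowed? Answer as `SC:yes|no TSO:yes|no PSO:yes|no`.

outcome vector order: (P0.R0,P0.R1,P2.R0)
SC (7): <1 0 0> <1 1 0> <1 1 1> <2 0 0> <2 0 1> <2 1 0> <2 1 1>
TSO (7): <1 0 0> <1 1 0> <1 1 1> <2 0 0> <2 0 1> <2 1 0> <2 1 1>
PSO (8): <1 0 0> <1 0 1> <1 1 0> <1 1 1> <2 0 0> <2 0 1> <2 1 0> <2 1 1>
target <1 1 0> ∈ {SC,TSO,PSO}

SC:yes TSO:yes PSO:yes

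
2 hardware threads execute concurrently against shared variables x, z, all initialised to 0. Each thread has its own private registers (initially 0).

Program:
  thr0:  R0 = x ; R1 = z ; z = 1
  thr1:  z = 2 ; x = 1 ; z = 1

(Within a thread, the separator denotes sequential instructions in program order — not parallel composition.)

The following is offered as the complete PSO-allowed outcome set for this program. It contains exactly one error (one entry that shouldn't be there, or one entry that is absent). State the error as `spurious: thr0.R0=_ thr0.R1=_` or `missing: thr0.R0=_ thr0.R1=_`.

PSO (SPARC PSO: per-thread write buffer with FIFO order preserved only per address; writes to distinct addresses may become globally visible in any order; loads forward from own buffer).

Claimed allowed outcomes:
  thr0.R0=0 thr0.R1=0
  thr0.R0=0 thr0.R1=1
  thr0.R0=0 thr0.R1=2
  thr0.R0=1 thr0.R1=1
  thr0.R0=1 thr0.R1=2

missing: thr0.R0=1 thr0.R1=0

outcome vector order: (thr0.R0,thr0.R1)
[PSO] allowed = {00, 01, 02, 10, 11, 12}
PSO∖claimed = {10}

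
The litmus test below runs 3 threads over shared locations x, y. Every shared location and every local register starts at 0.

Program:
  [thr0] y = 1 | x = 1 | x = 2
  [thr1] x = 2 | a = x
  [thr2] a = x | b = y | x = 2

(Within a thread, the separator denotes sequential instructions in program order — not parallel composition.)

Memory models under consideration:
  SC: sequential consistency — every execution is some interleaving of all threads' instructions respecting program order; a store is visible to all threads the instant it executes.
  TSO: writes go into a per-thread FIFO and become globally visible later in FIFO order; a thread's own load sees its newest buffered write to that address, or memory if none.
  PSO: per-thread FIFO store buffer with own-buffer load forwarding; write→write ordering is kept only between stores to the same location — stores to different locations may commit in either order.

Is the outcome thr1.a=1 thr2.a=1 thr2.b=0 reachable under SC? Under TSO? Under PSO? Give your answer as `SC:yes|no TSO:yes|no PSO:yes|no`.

outcome vector order: (thr1.a,thr2.a,thr2.b)
[SC] allowed = {(1,0,0) (1,0,1) (1,1,1) (1,2,0) (1,2,1) (2,0,0) (2,0,1) (2,1,1) (2,2,0) (2,2,1)}
[TSO] allowed = {(1,0,0) (1,0,1) (1,1,1) (1,2,0) (1,2,1) (2,0,0) (2,0,1) (2,1,1) (2,2,0) (2,2,1)}
[PSO] allowed = {(1,0,0) (1,0,1) (1,1,0) (1,1,1) (1,2,0) (1,2,1) (2,0,0) (2,0,1) (2,1,0) (2,1,1) (2,2,0) (2,2,1)}
target (1,1,0) ∈ {PSO}

SC:no TSO:no PSO:yes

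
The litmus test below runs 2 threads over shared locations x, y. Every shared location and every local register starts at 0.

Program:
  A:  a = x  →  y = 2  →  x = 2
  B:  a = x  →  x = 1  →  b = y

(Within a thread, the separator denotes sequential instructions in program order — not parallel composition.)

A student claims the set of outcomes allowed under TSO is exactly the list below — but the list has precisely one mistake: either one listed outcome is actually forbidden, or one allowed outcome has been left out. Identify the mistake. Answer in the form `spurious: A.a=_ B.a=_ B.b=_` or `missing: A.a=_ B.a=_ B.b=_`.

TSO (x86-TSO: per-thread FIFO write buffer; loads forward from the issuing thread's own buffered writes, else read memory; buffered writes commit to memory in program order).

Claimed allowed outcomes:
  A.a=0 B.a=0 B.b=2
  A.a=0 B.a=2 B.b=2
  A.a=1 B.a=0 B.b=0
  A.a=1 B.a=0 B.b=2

missing: A.a=0 B.a=0 B.b=0

outcome vector order: (A.a,B.a,B.b)
TSO: 5 outcomes — {0/0/0; 0/0/2; 0/2/2; 1/0/0; 1/0/2}
TSO∖claimed = {0/0/0}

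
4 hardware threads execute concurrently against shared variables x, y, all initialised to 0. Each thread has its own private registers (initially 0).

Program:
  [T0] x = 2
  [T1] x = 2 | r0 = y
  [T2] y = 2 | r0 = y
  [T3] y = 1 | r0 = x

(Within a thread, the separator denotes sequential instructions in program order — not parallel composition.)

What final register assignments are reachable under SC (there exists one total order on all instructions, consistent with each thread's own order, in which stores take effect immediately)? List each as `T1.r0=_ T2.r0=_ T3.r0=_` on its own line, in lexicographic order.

T1.r0=0 T2.r0=1 T3.r0=2
T1.r0=0 T2.r0=2 T3.r0=2
T1.r0=1 T2.r0=1 T3.r0=0
T1.r0=1 T2.r0=1 T3.r0=2
T1.r0=1 T2.r0=2 T3.r0=0
T1.r0=1 T2.r0=2 T3.r0=2
T1.r0=2 T2.r0=1 T3.r0=2
T1.r0=2 T2.r0=2 T3.r0=0
T1.r0=2 T2.r0=2 T3.r0=2

outcome vector order: (T1.r0,T2.r0,T3.r0)
|SC outcomes| = 9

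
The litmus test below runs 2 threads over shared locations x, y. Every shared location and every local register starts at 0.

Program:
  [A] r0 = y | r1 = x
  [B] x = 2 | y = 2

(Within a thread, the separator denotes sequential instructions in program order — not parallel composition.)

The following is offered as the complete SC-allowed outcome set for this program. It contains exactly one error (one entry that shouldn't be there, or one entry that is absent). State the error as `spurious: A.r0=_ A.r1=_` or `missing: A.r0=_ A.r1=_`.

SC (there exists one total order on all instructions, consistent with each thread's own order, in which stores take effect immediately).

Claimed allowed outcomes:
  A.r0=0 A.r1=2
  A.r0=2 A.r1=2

missing: A.r0=0 A.r1=0

outcome vector order: (A.r0,A.r1)
under SC → 00, 02, 22
SC∖claimed = {00}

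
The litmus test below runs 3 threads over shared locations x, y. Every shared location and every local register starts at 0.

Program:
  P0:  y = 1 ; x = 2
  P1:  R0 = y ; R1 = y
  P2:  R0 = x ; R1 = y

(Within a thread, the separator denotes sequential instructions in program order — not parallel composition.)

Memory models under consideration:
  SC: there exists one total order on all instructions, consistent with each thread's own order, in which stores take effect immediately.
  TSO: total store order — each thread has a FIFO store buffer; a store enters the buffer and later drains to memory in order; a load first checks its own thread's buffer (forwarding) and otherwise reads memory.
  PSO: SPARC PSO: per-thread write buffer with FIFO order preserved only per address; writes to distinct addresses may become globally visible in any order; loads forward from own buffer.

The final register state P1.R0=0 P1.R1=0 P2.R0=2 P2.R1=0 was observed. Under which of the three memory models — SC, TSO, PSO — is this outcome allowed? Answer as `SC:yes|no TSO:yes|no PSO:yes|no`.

outcome vector order: (P1.R0,P1.R1,P2.R0,P2.R1)
SC: 9 outcomes — {0/0/0/0 0/0/0/1 0/0/2/1 0/1/0/0 0/1/0/1 0/1/2/1 1/1/0/0 1/1/0/1 1/1/2/1}
TSO: 9 outcomes — {0/0/0/0 0/0/0/1 0/0/2/1 0/1/0/0 0/1/0/1 0/1/2/1 1/1/0/0 1/1/0/1 1/1/2/1}
PSO: 12 outcomes — {0/0/0/0 0/0/0/1 0/0/2/0 0/0/2/1 0/1/0/0 0/1/0/1 0/1/2/0 0/1/2/1 1/1/0/0 1/1/0/1 1/1/2/0 1/1/2/1}
target 0/0/2/0 ∈ {PSO}

SC:no TSO:no PSO:yes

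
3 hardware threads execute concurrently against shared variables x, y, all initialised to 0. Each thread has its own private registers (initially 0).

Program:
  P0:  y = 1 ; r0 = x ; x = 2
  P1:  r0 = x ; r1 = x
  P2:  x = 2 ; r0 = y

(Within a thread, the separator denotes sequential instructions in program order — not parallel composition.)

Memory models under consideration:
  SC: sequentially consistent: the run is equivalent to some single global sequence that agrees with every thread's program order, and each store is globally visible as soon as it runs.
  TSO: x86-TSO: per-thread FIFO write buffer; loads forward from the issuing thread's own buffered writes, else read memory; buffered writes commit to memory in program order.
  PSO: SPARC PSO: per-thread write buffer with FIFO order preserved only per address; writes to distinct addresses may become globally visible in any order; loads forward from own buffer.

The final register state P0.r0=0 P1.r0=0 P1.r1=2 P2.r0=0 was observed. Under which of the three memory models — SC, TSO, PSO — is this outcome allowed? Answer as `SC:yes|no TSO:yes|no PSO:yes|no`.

SC:no TSO:yes PSO:yes

outcome vector order: (P0.r0,P1.r0,P1.r1,P2.r0)
[SC] allowed = {(0,0,0,1); (0,0,2,1); (0,2,2,1); (2,0,0,0); (2,0,0,1); (2,0,2,0); (2,0,2,1); (2,2,2,0); (2,2,2,1)}
[TSO] allowed = {(0,0,0,0); (0,0,0,1); (0,0,2,0); (0,0,2,1); (0,2,2,0); (0,2,2,1); (2,0,0,0); (2,0,0,1); (2,0,2,0); (2,0,2,1); (2,2,2,0); (2,2,2,1)}
[PSO] allowed = {(0,0,0,0); (0,0,0,1); (0,0,2,0); (0,0,2,1); (0,2,2,0); (0,2,2,1); (2,0,0,0); (2,0,0,1); (2,0,2,0); (2,0,2,1); (2,2,2,0); (2,2,2,1)}
target (0,0,2,0) ∈ {TSO,PSO}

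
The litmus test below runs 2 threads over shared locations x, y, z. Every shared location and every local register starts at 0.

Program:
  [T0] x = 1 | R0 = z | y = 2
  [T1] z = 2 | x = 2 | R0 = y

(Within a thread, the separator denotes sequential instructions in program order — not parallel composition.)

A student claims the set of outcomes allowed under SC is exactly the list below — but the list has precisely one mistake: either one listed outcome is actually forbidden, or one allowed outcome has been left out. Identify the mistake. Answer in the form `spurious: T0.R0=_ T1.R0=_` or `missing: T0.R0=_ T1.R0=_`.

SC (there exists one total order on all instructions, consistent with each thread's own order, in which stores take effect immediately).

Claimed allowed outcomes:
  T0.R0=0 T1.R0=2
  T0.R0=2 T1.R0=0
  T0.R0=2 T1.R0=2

missing: T0.R0=0 T1.R0=0

outcome vector order: (T0.R0,T1.R0)
SC: 4 outcomes — {(0,0), (0,2), (2,0), (2,2)}
SC∖claimed = {(0,0)}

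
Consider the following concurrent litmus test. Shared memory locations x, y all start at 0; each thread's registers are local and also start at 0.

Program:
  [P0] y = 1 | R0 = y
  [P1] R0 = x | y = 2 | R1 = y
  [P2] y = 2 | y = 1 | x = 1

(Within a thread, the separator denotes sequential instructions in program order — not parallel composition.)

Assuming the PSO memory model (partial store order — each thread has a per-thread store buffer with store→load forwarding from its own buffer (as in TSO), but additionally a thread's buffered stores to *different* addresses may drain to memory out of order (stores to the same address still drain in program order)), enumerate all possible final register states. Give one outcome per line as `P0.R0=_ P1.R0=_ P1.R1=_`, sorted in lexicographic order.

P0.R0=1 P1.R0=0 P1.R1=1
P0.R0=1 P1.R0=0 P1.R1=2
P0.R0=1 P1.R0=1 P1.R1=1
P0.R0=1 P1.R0=1 P1.R1=2
P0.R0=2 P1.R0=0 P1.R1=1
P0.R0=2 P1.R0=0 P1.R1=2
P0.R0=2 P1.R0=1 P1.R1=1
P0.R0=2 P1.R0=1 P1.R1=2

outcome vector order: (P0.R0,P1.R0,P1.R1)
|PSO outcomes| = 8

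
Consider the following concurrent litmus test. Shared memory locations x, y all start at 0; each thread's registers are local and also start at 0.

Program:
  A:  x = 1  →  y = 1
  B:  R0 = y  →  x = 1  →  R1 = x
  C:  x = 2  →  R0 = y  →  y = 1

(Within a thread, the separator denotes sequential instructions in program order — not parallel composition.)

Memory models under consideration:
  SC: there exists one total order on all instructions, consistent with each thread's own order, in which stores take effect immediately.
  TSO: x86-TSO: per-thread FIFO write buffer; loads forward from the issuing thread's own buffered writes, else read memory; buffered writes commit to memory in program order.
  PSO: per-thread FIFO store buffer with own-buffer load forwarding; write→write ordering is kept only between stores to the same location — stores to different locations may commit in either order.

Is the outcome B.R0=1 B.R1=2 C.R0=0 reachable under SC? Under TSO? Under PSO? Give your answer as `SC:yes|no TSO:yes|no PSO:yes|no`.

SC:no TSO:yes PSO:yes

outcome vector order: (B.R0,B.R1,C.R0)
SC (7): (0,1,0) (0,1,1) (0,2,0) (0,2,1) (1,1,0) (1,1,1) (1,2,1)
TSO (8): (0,1,0) (0,1,1) (0,2,0) (0,2,1) (1,1,0) (1,1,1) (1,2,0) (1,2,1)
PSO (8): (0,1,0) (0,1,1) (0,2,0) (0,2,1) (1,1,0) (1,1,1) (1,2,0) (1,2,1)
target (1,2,0) ∈ {TSO,PSO}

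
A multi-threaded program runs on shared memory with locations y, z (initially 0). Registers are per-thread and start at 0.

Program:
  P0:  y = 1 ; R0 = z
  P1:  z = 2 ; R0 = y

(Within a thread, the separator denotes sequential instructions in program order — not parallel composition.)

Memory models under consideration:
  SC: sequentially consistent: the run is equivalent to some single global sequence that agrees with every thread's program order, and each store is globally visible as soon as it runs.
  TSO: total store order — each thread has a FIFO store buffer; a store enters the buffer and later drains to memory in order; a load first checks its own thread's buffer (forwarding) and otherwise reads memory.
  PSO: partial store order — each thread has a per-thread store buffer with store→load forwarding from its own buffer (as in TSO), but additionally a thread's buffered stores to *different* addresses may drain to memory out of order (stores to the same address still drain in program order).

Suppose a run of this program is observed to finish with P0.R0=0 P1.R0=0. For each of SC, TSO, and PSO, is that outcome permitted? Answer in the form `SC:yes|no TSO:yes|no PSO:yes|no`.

outcome vector order: (P0.R0,P1.R0)
SC: 3 outcomes — {(0,1) (2,0) (2,1)}
TSO: 4 outcomes — {(0,0) (0,1) (2,0) (2,1)}
PSO: 4 outcomes — {(0,0) (0,1) (2,0) (2,1)}
target (0,0) ∈ {TSO,PSO}

SC:no TSO:yes PSO:yes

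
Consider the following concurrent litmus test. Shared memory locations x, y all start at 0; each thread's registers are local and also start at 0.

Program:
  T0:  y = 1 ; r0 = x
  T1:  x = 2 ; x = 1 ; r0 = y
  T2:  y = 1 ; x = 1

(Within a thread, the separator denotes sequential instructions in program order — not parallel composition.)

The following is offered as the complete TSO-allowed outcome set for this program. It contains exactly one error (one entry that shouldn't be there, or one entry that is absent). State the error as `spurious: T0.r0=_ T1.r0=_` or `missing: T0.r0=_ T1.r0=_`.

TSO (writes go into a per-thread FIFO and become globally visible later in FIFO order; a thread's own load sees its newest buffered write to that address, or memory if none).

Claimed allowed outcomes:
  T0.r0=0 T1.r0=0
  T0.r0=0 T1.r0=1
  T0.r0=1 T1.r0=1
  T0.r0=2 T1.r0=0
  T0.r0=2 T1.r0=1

missing: T0.r0=1 T1.r0=0

outcome vector order: (T0.r0,T1.r0)
TSO: 6 outcomes — {0/0; 0/1; 1/0; 1/1; 2/0; 2/1}
TSO∖claimed = {1/0}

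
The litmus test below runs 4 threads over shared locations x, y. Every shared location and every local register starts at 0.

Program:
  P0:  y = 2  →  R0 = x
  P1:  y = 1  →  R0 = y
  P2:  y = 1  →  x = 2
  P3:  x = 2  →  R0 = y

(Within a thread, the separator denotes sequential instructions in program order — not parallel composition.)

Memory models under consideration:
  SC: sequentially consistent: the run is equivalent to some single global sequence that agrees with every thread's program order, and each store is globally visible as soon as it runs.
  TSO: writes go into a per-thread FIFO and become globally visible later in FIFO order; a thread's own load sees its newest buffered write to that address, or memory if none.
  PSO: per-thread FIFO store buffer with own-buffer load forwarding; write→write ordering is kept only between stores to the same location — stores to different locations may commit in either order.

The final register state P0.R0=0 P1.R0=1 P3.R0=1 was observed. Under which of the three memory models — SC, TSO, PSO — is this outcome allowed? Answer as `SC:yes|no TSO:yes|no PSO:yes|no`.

SC:yes TSO:yes PSO:yes

outcome vector order: (P0.R0,P1.R0,P3.R0)
under SC → <0 1 1>; <0 1 2>; <0 2 1>; <0 2 2>; <2 1 0>; <2 1 1>; <2 1 2>; <2 2 0>; <2 2 1>; <2 2 2>
under TSO → <0 1 0>; <0 1 1>; <0 1 2>; <0 2 0>; <0 2 1>; <0 2 2>; <2 1 0>; <2 1 1>; <2 1 2>; <2 2 0>; <2 2 1>; <2 2 2>
under PSO → <0 1 0>; <0 1 1>; <0 1 2>; <0 2 0>; <0 2 1>; <0 2 2>; <2 1 0>; <2 1 1>; <2 1 2>; <2 2 0>; <2 2 1>; <2 2 2>
target <0 1 1> ∈ {SC,TSO,PSO}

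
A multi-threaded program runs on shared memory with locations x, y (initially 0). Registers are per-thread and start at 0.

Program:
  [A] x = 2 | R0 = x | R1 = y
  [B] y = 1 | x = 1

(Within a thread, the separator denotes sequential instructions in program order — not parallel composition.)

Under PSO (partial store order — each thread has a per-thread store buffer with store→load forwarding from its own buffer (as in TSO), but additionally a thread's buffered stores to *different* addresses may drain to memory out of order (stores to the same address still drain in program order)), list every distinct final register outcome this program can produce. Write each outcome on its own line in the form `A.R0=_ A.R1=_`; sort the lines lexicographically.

A.R0=1 A.R1=0
A.R0=1 A.R1=1
A.R0=2 A.R1=0
A.R0=2 A.R1=1

outcome vector order: (A.R0,A.R1)
|PSO outcomes| = 4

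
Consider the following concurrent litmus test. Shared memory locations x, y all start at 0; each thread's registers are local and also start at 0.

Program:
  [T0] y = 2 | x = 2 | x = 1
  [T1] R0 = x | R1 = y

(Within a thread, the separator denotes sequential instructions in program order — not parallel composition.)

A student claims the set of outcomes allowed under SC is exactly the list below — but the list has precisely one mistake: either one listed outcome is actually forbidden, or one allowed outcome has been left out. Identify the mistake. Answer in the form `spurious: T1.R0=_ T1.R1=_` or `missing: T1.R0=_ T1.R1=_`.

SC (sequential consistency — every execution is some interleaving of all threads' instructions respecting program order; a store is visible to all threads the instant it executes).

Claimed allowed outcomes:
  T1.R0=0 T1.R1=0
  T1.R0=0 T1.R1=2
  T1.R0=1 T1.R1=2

missing: T1.R0=2 T1.R1=2

outcome vector order: (T1.R0,T1.R1)
under SC → (0,0); (0,2); (1,2); (2,2)
SC∖claimed = {(2,2)}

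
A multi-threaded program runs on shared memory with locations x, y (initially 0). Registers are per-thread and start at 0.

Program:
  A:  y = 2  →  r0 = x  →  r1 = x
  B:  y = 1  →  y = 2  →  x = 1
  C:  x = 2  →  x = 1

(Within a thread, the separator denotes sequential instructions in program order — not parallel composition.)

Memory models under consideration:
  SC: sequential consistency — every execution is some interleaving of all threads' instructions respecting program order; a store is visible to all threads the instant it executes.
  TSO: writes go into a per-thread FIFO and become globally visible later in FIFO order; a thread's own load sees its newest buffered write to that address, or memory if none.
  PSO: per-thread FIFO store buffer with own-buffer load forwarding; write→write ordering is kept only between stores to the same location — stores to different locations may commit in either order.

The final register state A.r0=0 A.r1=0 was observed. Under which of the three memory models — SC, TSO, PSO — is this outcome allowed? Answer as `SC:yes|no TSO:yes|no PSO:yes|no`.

SC:yes TSO:yes PSO:yes

outcome vector order: (A.r0,A.r1)
SC: 7 outcomes — {0/0, 0/1, 0/2, 1/1, 1/2, 2/1, 2/2}
TSO: 7 outcomes — {0/0, 0/1, 0/2, 1/1, 1/2, 2/1, 2/2}
PSO: 7 outcomes — {0/0, 0/1, 0/2, 1/1, 1/2, 2/1, 2/2}
target 0/0 ∈ {SC,TSO,PSO}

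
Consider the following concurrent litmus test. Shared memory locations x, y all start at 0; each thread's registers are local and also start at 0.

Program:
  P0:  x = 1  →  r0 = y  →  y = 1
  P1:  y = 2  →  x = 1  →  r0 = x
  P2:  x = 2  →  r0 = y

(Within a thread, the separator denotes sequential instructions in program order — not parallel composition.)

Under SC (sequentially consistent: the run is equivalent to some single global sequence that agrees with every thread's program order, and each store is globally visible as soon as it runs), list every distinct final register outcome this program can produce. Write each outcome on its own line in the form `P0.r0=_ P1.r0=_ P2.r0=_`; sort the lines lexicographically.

outcome vector order: (P0.r0,P1.r0,P2.r0)
|SC outcomes| = 10

P0.r0=0 P1.r0=1 P2.r0=0
P0.r0=0 P1.r0=1 P2.r0=1
P0.r0=0 P1.r0=1 P2.r0=2
P0.r0=0 P1.r0=2 P2.r0=1
P0.r0=0 P1.r0=2 P2.r0=2
P0.r0=2 P1.r0=1 P2.r0=0
P0.r0=2 P1.r0=1 P2.r0=1
P0.r0=2 P1.r0=1 P2.r0=2
P0.r0=2 P1.r0=2 P2.r0=1
P0.r0=2 P1.r0=2 P2.r0=2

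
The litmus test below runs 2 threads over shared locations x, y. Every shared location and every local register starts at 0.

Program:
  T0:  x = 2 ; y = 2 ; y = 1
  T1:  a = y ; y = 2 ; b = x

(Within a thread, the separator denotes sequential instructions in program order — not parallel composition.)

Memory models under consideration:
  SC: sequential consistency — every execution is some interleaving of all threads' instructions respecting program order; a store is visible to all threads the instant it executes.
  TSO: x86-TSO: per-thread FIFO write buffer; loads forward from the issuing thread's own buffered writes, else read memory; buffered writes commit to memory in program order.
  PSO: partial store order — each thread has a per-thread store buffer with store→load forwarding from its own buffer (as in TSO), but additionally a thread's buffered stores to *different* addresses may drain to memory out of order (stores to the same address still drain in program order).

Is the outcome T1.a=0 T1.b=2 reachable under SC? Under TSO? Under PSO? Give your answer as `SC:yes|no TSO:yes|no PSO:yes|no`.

outcome vector order: (T1.a,T1.b)
SC (4): (0,0) (0,2) (1,2) (2,2)
TSO (4): (0,0) (0,2) (1,2) (2,2)
PSO (6): (0,0) (0,2) (1,0) (1,2) (2,0) (2,2)
target (0,2) ∈ {SC,TSO,PSO}

SC:yes TSO:yes PSO:yes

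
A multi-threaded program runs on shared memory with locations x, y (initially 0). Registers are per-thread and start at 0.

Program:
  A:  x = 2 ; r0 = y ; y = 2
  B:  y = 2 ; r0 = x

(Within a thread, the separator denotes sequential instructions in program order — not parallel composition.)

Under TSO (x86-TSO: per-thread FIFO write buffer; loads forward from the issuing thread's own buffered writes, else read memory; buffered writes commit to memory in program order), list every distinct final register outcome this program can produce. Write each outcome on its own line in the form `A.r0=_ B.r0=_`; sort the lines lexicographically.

outcome vector order: (A.r0,B.r0)
|TSO outcomes| = 4

A.r0=0 B.r0=0
A.r0=0 B.r0=2
A.r0=2 B.r0=0
A.r0=2 B.r0=2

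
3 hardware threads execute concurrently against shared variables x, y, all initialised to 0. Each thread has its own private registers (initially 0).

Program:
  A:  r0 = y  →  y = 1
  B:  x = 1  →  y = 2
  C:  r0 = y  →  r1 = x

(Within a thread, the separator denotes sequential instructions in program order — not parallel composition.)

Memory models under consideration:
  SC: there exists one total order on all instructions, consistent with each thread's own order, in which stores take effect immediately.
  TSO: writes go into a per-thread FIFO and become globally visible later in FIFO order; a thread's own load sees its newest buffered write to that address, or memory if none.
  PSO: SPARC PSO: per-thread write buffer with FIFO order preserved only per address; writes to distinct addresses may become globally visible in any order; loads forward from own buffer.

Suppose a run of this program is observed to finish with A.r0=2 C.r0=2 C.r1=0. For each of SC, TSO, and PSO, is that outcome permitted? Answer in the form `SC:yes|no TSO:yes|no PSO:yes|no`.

SC:no TSO:no PSO:yes

outcome vector order: (A.r0,C.r0,C.r1)
[SC] allowed = {0/0/0; 0/0/1; 0/1/0; 0/1/1; 0/2/1; 2/0/0; 2/0/1; 2/1/1; 2/2/1}
[TSO] allowed = {0/0/0; 0/0/1; 0/1/0; 0/1/1; 0/2/1; 2/0/0; 2/0/1; 2/1/1; 2/2/1}
[PSO] allowed = {0/0/0; 0/0/1; 0/1/0; 0/1/1; 0/2/0; 0/2/1; 2/0/0; 2/0/1; 2/1/0; 2/1/1; 2/2/0; 2/2/1}
target 2/2/0 ∈ {PSO}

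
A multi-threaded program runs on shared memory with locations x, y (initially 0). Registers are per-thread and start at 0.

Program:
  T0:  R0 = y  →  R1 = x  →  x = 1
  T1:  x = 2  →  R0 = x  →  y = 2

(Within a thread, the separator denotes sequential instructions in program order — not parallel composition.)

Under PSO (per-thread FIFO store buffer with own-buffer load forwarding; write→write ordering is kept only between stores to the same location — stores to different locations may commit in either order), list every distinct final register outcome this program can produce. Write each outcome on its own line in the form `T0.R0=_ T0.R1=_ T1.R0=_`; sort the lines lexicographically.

T0.R0=0 T0.R1=0 T1.R0=1
T0.R0=0 T0.R1=0 T1.R0=2
T0.R0=0 T0.R1=2 T1.R0=1
T0.R0=0 T0.R1=2 T1.R0=2
T0.R0=2 T0.R1=0 T1.R0=2
T0.R0=2 T0.R1=2 T1.R0=2

outcome vector order: (T0.R0,T0.R1,T1.R0)
|PSO outcomes| = 6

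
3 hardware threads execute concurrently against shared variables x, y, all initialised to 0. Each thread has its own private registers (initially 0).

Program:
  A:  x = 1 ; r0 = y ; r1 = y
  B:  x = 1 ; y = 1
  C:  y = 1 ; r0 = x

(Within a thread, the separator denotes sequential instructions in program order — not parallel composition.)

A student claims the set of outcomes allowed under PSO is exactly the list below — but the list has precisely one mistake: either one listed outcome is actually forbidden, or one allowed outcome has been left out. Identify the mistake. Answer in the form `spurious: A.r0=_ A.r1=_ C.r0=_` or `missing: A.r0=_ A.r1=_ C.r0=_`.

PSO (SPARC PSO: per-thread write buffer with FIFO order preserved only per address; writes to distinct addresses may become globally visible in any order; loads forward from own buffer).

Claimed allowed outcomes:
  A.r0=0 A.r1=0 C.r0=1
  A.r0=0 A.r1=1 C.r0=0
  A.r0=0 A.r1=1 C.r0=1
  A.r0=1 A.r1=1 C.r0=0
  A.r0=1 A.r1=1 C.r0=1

outcome vector order: (A.r0,A.r1,C.r0)
under PSO → 000; 001; 010; 011; 110; 111
PSO∖claimed = {000}

missing: A.r0=0 A.r1=0 C.r0=0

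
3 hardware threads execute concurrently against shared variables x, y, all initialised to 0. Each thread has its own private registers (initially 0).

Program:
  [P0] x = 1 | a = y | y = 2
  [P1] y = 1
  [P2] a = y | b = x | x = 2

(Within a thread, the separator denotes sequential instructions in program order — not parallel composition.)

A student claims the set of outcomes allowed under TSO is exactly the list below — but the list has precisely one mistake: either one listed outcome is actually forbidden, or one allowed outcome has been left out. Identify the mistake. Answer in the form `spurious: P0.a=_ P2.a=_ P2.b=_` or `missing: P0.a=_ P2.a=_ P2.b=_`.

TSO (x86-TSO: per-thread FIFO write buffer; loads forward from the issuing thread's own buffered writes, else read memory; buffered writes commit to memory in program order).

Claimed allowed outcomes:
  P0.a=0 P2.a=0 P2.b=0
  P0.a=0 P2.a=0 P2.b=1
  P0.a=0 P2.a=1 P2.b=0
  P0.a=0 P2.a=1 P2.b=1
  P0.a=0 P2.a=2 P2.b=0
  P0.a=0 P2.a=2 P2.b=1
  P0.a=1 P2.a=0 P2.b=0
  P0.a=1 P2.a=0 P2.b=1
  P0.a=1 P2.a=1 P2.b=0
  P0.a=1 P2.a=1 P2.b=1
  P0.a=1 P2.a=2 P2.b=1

outcome vector order: (P0.a,P2.a,P2.b)
under TSO → (0,0,0), (0,0,1), (0,1,0), (0,1,1), (0,2,1), (1,0,0), (1,0,1), (1,1,0), (1,1,1), (1,2,1)
claimed∖TSO = {(0,2,0)}

spurious: P0.a=0 P2.a=2 P2.b=0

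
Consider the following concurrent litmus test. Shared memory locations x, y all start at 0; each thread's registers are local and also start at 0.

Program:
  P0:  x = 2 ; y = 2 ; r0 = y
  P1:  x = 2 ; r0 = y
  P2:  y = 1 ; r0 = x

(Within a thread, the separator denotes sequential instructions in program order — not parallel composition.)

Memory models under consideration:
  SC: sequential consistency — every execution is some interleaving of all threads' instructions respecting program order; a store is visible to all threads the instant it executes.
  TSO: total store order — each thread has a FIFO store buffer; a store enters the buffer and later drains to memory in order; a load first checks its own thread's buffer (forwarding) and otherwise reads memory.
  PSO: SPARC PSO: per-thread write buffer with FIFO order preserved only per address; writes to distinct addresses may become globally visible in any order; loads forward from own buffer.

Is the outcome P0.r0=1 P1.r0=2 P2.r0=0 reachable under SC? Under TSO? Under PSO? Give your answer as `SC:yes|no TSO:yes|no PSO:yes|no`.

outcome vector order: (P0.r0,P1.r0,P2.r0)
under SC → 1/0/2 1/1/2 1/2/2 2/0/2 2/1/0 2/1/2 2/2/0 2/2/2
under TSO → 1/0/0 1/0/2 1/1/0 1/1/2 1/2/0 1/2/2 2/0/0 2/0/2 2/1/0 2/1/2 2/2/0 2/2/2
under PSO → 1/0/0 1/0/2 1/1/0 1/1/2 1/2/0 1/2/2 2/0/0 2/0/2 2/1/0 2/1/2 2/2/0 2/2/2
target 1/2/0 ∈ {TSO,PSO}

SC:no TSO:yes PSO:yes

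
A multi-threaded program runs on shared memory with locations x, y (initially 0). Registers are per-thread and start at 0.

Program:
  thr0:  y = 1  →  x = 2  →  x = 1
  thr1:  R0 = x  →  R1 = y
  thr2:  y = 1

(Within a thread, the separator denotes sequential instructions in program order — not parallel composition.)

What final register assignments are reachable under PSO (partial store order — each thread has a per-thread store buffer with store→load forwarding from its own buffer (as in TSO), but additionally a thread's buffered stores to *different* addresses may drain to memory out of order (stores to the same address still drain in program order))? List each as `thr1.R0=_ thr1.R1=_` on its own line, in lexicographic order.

outcome vector order: (thr1.R0,thr1.R1)
|PSO outcomes| = 6

thr1.R0=0 thr1.R1=0
thr1.R0=0 thr1.R1=1
thr1.R0=1 thr1.R1=0
thr1.R0=1 thr1.R1=1
thr1.R0=2 thr1.R1=0
thr1.R0=2 thr1.R1=1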